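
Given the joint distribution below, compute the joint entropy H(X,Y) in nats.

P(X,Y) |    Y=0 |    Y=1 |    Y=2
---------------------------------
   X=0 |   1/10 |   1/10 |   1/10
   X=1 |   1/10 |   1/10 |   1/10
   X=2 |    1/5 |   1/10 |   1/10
2.1640 nats

Joint entropy is H(X,Y) = -Σ_{x,y} p(x,y) log p(x,y).

Summing over all non-zero entries:
H(X,Y) = -[1/10·log_e(1/10) + 1/10·log_e(1/10) + 1/10·log_e(1/10) + 1/10·log_e(1/10) + 1/10·log_e(1/10) + 1/10·log_e(1/10) + 1/5·log_e(1/5) + 1/10·log_e(1/10) + 1/10·log_e(1/10)]
H(X,Y) = 2.1640 nats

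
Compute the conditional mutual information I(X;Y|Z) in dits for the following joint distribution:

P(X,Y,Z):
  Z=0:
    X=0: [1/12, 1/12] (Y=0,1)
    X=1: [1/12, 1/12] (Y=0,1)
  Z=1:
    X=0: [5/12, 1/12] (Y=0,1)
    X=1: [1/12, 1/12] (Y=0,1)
0.0148 dits

Conditional mutual information: I(X;Y|Z) = H(X|Z) + H(Y|Z) - H(X,Y|Z)

H(Z) = 0.2764
H(X,Z) = 0.5396 → H(X|Z) = 0.2632
H(Y,Z) = 0.5396 → H(Y|Z) = 0.2632
H(X,Y,Z) = 0.7879 → H(X,Y|Z) = 0.5115

I(X;Y|Z) = 0.2632 + 0.2632 - 0.5115 = 0.0148 dits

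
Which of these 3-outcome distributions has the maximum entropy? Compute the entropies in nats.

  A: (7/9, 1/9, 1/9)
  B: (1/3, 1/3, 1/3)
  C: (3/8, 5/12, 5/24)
B

For a discrete distribution over n outcomes, entropy is maximized by the uniform distribution.

Computing entropies:
H(A) = 0.6837 nats
H(B) = 1.0986 nats
H(C) = 1.0594 nats

The uniform distribution (where all probabilities equal 1/3) achieves the maximum entropy of log_e(3) = 1.0986 nats.

Distribution B has the highest entropy.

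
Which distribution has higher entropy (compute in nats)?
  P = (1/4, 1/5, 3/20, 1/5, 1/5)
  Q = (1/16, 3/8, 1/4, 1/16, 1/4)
P

Computing entropies in nats:
H(P) = 1.5968
H(Q) = 1.4075

Distribution P has higher entropy.

Intuition: The distribution closer to uniform (more spread out) has higher entropy.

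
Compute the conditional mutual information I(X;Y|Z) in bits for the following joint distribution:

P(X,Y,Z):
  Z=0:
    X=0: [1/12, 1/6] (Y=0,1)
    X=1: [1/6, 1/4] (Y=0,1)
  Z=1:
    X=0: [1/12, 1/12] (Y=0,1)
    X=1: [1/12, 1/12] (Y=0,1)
0.0022 bits

Conditional mutual information: I(X;Y|Z) = H(X|Z) + H(Y|Z) - H(X,Y|Z)

H(Z) = 0.9183
H(X,Z) = 1.8879 → H(X|Z) = 0.9696
H(Y,Z) = 1.8879 → H(Y|Z) = 0.9696
H(X,Y,Z) = 2.8554 → H(X,Y|Z) = 1.9371

I(X;Y|Z) = 0.9696 + 0.9696 - 1.9371 = 0.0022 bits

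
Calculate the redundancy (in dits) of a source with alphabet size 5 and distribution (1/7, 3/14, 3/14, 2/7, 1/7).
0.0153 dits

Redundancy measures how far a source is from maximum entropy:
R = H_max - H(X)

Maximum entropy for 5 symbols: H_max = log_10(5) = 0.6990 dits
Actual entropy: H(X) = 0.6836 dits
Redundancy: R = 0.6990 - 0.6836 = 0.0153 dits

This redundancy represents potential for compression: the source could be compressed by 0.0153 dits per symbol.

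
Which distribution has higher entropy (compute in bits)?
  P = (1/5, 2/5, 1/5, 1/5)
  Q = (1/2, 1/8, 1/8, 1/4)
P

Computing entropies in bits:
H(P) = 1.9219
H(Q) = 1.7500

Distribution P has higher entropy.

Intuition: The distribution closer to uniform (more spread out) has higher entropy.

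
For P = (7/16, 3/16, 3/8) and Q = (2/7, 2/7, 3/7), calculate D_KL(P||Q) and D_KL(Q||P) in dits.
D_KL(P||Q) = 0.0249, D_KL(Q||P) = 0.0242

KL divergence is not symmetric: D_KL(P||Q) ≠ D_KL(Q||P) in general.

D_KL(P||Q) = 0.0249 dits
D_KL(Q||P) = 0.0242 dits

No, they are not equal!

This asymmetry is why KL divergence is not a true distance metric.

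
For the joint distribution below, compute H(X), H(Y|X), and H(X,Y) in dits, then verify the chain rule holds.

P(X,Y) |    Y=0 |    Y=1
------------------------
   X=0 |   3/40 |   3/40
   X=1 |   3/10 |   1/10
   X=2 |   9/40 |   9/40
H(X,Y) = 0.7171, H(X) = 0.4388, H(Y|X) = 0.2783 (all in dits)

Chain rule: H(X,Y) = H(X) + H(Y|X)

Left side — joint entropy directly:
H(X,Y) = -Σ p(x,y) log p(x,y) = 0.7171 dits

Right side — compute H(Y|X) from the conditional distributions:
P(X) = (3/20, 2/5, 9/20), so H(X) = 0.4388 dits
H(Y|X) = Σ_x P(X=x) · H(Y|X=x):
  P(Y|X=0) = (1/2, 1/2), H(Y|X=0) = 0.3010, weight P(X=0) = 3/20
  P(Y|X=1) = (3/4, 1/4), H(Y|X=1) = 0.2442, weight P(X=1) = 2/5
  P(Y|X=2) = (1/2, 1/2), H(Y|X=2) = 0.3010, weight P(X=2) = 9/20
H(Y|X) = 0.2783 dits

H(X) + H(Y|X) = 0.4388 + 0.2783 = 0.7171 dits

Both sides equal 0.7171 dits. ✓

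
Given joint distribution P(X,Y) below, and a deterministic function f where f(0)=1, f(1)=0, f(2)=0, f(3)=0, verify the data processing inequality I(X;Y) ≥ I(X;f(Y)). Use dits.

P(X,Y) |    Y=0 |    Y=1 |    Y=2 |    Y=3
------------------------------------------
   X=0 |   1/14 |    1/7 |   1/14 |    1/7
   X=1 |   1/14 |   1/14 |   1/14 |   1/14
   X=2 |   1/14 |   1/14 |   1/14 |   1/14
I(X;Y) = 0.0061, I(X;f(Y)) = 0.0022, inequality holds: 0.0061 ≥ 0.0022

Data Processing Inequality: For any Markov chain X → Y → Z, we have I(X;Y) ≥ I(X;Z).

Here Z = f(Y) is a deterministic function of Y, forming X → Y → Z.

Original I(X;Y) = 0.0061 dits

After applying f:
P(X,Z) where Z=f(Y):
- P(X,Z=0) = P(X,Y=1) + P(X,Y=2) + P(X,Y=3)
- P(X,Z=1) = P(X,Y=0)

I(X;Z) = I(X;f(Y)) = 0.0022 dits

Verification: 0.0061 ≥ 0.0022 ✓

Information cannot be created by processing; the function f can only lose information about X.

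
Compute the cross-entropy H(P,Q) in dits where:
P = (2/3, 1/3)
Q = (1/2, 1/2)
0.3010 dits

Cross-entropy: H(P,Q) = -Σ p(x) log q(x)

Alternatively: H(P,Q) = H(P) + D_KL(P||Q)
H(P) = 0.2764 dits
D_KL(P||Q) = 0.0246 dits

H(P,Q) = 0.2764 + 0.0246 = 0.3010 dits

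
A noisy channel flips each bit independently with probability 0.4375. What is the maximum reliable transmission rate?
0.0113 bits

For a binary symmetric channel (BSC) with error probability p:
Capacity C = 1 - H(p) bits per symbol

where H(p) = -p log₂(p) - (1-p) log₂(1-p) is the binary entropy function.

H(0.4375) = 0.9887 bits
C = 1 - 0.9887 = 0.0113 bits per symbol

This means we can reliably transmit up to 0.0113 bits of information per channel use.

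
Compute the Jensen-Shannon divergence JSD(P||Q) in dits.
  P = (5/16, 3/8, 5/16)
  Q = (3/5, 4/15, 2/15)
0.0200 dits

Jensen-Shannon divergence is:
JSD(P||Q) = 0.5 × D_KL(P||M) + 0.5 × D_KL(Q||M)
where M = 0.5 × (P + Q) is the mixture distribution.

M = 0.5 × (5/16, 3/8, 5/16) + 0.5 × (3/5, 4/15, 2/15) = (0.45625, 0.320833, 0.222917)

D_KL(P||M) = 0.0199 dits
D_KL(Q||M) = 0.0202 dits

JSD(P||Q) = 0.5 × 0.0199 + 0.5 × 0.0202 = 0.0200 dits

Unlike KL divergence, JSD is symmetric and bounded: 0 ≤ JSD ≤ log(2).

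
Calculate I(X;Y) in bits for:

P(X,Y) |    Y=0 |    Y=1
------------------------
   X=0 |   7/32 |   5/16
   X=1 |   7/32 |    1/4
0.0022 bits

Mutual information: I(X;Y) = H(X) + H(Y) - H(X,Y)

Marginals:
P(X) = (17/32, 15/32), H(X) = 0.9972 bits
P(Y) = (7/16, 9/16), H(Y) = 0.9887 bits

Joint entropy: H(X,Y) = 1.9837 bits

I(X;Y) = 0.9972 + 0.9887 - 1.9837 = 0.0022 bits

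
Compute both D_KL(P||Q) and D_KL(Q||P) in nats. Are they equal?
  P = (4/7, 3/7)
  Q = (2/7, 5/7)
D_KL(P||Q) = 0.1772, D_KL(Q||P) = 0.1668

KL divergence is not symmetric: D_KL(P||Q) ≠ D_KL(Q||P) in general.

D_KL(P||Q) = 0.1772 nats
D_KL(Q||P) = 0.1668 nats

No, they are not equal!

This asymmetry is why KL divergence is not a true distance metric.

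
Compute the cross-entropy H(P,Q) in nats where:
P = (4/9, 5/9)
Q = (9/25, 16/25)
0.7020 nats

Cross-entropy: H(P,Q) = -Σ p(x) log q(x)

Alternatively: H(P,Q) = H(P) + D_KL(P||Q)
H(P) = 0.6870 nats
D_KL(P||Q) = 0.0150 nats

H(P,Q) = 0.6870 + 0.0150 = 0.7020 nats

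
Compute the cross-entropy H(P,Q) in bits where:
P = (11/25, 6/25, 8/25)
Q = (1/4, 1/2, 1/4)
1.7600 bits

Cross-entropy: H(P,Q) = -Σ p(x) log q(x)

Alternatively: H(P,Q) = H(P) + D_KL(P||Q)
H(P) = 1.5413 bits
D_KL(P||Q) = 0.2187 bits

H(P,Q) = 1.5413 + 0.2187 = 1.7600 bits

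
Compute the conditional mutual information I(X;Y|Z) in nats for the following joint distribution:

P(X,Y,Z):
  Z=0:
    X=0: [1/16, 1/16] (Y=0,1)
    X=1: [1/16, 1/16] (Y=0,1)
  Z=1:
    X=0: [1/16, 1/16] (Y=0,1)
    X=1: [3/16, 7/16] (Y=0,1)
0.0090 nats

Conditional mutual information: I(X;Y|Z) = H(X|Z) + H(Y|Z) - H(X,Y|Z)

H(Z) = 0.5623
H(X,Z) = 1.0735 → H(X|Z) = 0.5112
H(Y,Z) = 1.2130 → H(Y|Z) = 0.6507
H(X,Y,Z) = 1.7153 → H(X,Y|Z) = 1.1529

I(X;Y|Z) = 0.5112 + 0.6507 - 1.1529 = 0.0090 nats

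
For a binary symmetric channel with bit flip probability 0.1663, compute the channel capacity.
0.3508 bits

For a binary symmetric channel (BSC) with error probability p:
Capacity C = 1 - H(p) bits per symbol

where H(p) = -p log₂(p) - (1-p) log₂(1-p) is the binary entropy function.

H(0.1663) = 0.6492 bits
C = 1 - 0.6492 = 0.3508 bits per symbol

This means we can reliably transmit up to 0.3508 bits of information per channel use.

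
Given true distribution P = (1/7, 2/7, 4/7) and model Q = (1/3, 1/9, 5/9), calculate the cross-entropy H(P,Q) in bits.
1.6167 bits

Cross-entropy: H(P,Q) = -Σ p(x) log q(x)

Alternatively: H(P,Q) = H(P) + D_KL(P||Q)
H(P) = 1.3788 bits
D_KL(P||Q) = 0.2379 bits

H(P,Q) = 1.3788 + 0.2379 = 1.6167 bits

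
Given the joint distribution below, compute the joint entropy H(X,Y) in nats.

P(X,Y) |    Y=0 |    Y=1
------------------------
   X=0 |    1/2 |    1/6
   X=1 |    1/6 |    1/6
1.2425 nats

Joint entropy is H(X,Y) = -Σ_{x,y} p(x,y) log p(x,y).

Summing over all non-zero entries:
H(X,Y) = -[1/2·log_e(1/2) + 1/6·log_e(1/6) + 1/6·log_e(1/6) + 1/6·log_e(1/6)]
H(X,Y) = 1.2425 nats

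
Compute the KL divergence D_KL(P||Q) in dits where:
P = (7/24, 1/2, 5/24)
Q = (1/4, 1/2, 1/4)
0.0030 dits

KL divergence: D_KL(P||Q) = Σ p(x) log(p(x)/q(x))

Computing term by term:
  x=0: 7/24 × log_10[(7/24)/(1/4)] = 7/24 × 0.0669 = 0.0195
  x=1: 1/2 × log_10[(1/2)/(1/2)] = 1/2 × 0.0000 = 0.0000
  x=2: 5/24 × log_10[(5/24)/(1/4)] = 5/24 × -0.0792 = -0.0165

D_KL(P||Q) = 0.0030 dits

Note: KL divergence is always non-negative and equals 0 iff P = Q.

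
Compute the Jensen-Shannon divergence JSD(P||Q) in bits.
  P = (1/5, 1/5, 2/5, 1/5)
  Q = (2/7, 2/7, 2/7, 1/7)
0.0213 bits

Jensen-Shannon divergence is:
JSD(P||Q) = 0.5 × D_KL(P||M) + 0.5 × D_KL(Q||M)
where M = 0.5 × (P + Q) is the mixture distribution.

M = 0.5 × (1/5, 1/5, 2/5, 1/5) + 0.5 × (2/7, 2/7, 2/7, 1/7) = (0.242857, 0.242857, 12/35, 6/35)

D_KL(P||M) = 0.0214 bits
D_KL(Q||M) = 0.0213 bits

JSD(P||Q) = 0.5 × 0.0214 + 0.5 × 0.0213 = 0.0213 bits

Unlike KL divergence, JSD is symmetric and bounded: 0 ≤ JSD ≤ log(2).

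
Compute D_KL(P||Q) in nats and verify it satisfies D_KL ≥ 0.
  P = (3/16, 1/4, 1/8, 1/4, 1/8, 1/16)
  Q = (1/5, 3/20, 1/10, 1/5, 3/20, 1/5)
0.1038 nats

KL divergence satisfies the Gibbs inequality: D_KL(P||Q) ≥ 0 for all distributions P, Q.

D_KL(P||Q) = Σ p(x) log(p(x)/q(x))
Term by term:
  x=0: 3/16 × log_e[(3/16)/(1/5)] = -0.0121
  x=1: 1/4 × log_e[(1/4)/(3/20)] = 0.1277
  x=2: 1/8 × log_e[(1/8)/(1/10)] = 0.0279
  x=3: 1/4 × log_e[(1/4)/(1/5)] = 0.0558
  x=4: 1/8 × log_e[(1/8)/(3/20)] = -0.0228
  x=5: 1/16 × log_e[(1/16)/(1/5)] = -0.0727
D_KL(P||Q) = 0.1038 nats

D_KL(P||Q) = 0.1038 ≥ 0 ✓

This non-negativity is a fundamental property: relative entropy cannot be negative because it measures how different Q is from P.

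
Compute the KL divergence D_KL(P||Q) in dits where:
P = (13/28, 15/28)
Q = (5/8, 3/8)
0.0230 dits

KL divergence: D_KL(P||Q) = Σ p(x) log(p(x)/q(x))

Computing term by term:
  x=0: 13/28 × log_10[(13/28)/(5/8)] = 13/28 × -0.1291 = -0.0599
  x=1: 15/28 × log_10[(15/28)/(3/8)] = 15/28 × 0.1549 = 0.0830

D_KL(P||Q) = 0.0230 dits

Note: KL divergence is always non-negative and equals 0 iff P = Q.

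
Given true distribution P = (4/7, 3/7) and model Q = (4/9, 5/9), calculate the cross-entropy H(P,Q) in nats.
0.7153 nats

Cross-entropy: H(P,Q) = -Σ p(x) log q(x)

Alternatively: H(P,Q) = H(P) + D_KL(P||Q)
H(P) = 0.6829 nats
D_KL(P||Q) = 0.0324 nats

H(P,Q) = 0.6829 + 0.0324 = 0.7153 nats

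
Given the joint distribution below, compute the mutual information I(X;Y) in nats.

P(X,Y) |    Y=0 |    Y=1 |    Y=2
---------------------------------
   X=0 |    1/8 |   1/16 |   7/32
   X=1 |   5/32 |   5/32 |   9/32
0.0087 nats

Mutual information: I(X;Y) = H(X) + H(Y) - H(X,Y)

Marginals:
P(X) = (13/32, 19/32), H(X) = 0.6755 nats
P(Y) = (9/32, 7/32, 1/2), H(Y) = 1.0358 nats

Joint entropy: H(X,Y) = 1.7025 nats

I(X;Y) = 0.6755 + 1.0358 - 1.7025 = 0.0087 nats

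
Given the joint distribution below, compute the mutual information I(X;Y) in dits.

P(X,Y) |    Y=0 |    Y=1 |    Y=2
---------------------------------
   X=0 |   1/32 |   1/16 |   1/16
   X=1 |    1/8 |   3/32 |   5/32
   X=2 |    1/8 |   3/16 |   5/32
0.0061 dits

Mutual information: I(X;Y) = H(X) + H(Y) - H(X,Y)

Marginals:
P(X) = (5/32, 3/8, 15/32), H(X) = 0.4400 dits
P(Y) = (9/32, 11/32, 3/8), H(Y) = 0.4741 dits

Joint entropy: H(X,Y) = 0.9079 dits

I(X;Y) = 0.4400 + 0.4741 - 0.9079 = 0.0061 dits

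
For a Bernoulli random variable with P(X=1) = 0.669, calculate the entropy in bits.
0.9159 bits

The binary entropy function is:
H(p) = -p log(p) - (1-p) log(1-p)

H(0.669) = -0.669 × log_2(0.669) - 0.331 × log_2(0.331)
H(0.669) = 0.9159 bits

Note: Binary entropy is maximized at p=0.5 (H=1 bit) and minimized at p=0 or p=1 (H=0).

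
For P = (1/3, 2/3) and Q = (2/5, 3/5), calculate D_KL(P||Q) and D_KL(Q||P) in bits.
D_KL(P||Q) = 0.0137, D_KL(Q||P) = 0.0140

KL divergence is not symmetric: D_KL(P||Q) ≠ D_KL(Q||P) in general.

D_KL(P||Q) = 0.0137 bits
D_KL(Q||P) = 0.0140 bits

No, they are not equal!

This asymmetry is why KL divergence is not a true distance metric.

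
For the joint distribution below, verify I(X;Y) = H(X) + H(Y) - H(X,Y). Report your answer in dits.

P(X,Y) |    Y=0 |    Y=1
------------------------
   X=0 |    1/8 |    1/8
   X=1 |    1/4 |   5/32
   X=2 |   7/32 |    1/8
I(X;Y) = 0.0027 dits

Mutual information has multiple equivalent forms:
- I(X;Y) = H(X) - H(X|Y)
- I(X;Y) = H(Y) - H(Y|X)
- I(X;Y) = H(X) + H(Y) - H(X,Y)

Computing all quantities:
H(X) = 0.4689, H(Y) = 0.2934, H(X,Y) = 0.7595
H(X|Y) = 0.4662, H(Y|X) = 0.2907

Verification:
H(X) - H(X|Y) = 0.4689 - 0.4662 = 0.0027
H(Y) - H(Y|X) = 0.2934 - 0.2907 = 0.0027
H(X) + H(Y) - H(X,Y) = 0.4689 + 0.2934 - 0.7595 = 0.0027

All forms give I(X;Y) = 0.0027 dits. ✓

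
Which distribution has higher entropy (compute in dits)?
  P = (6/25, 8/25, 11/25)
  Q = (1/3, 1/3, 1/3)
Q

Computing entropies in dits:
H(P) = 0.4640
H(Q) = 0.4771

Distribution Q has higher entropy.

Intuition: The distribution closer to uniform (more spread out) has higher entropy.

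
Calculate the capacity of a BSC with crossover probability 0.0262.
0.8250 bits

For a binary symmetric channel (BSC) with error probability p:
Capacity C = 1 - H(p) bits per symbol

where H(p) = -p log₂(p) - (1-p) log₂(1-p) is the binary entropy function.

H(0.0262) = 0.1750 bits
C = 1 - 0.1750 = 0.8250 bits per symbol

This means we can reliably transmit up to 0.8250 bits of information per channel use.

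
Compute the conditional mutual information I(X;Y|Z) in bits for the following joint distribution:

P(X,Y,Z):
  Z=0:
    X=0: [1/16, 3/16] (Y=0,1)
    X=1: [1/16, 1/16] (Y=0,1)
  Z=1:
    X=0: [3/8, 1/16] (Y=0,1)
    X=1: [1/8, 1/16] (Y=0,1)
0.0367 bits

Conditional mutual information: I(X;Y|Z) = H(X|Z) + H(Y|Z) - H(X,Y|Z)

H(Z) = 0.9544
H(X,Z) = 1.8496 → H(X|Z) = 0.8952
H(Y,Z) = 1.7500 → H(Y|Z) = 0.7956
H(X,Y,Z) = 2.6085 → H(X,Y|Z) = 1.6540

I(X;Y|Z) = 0.8952 + 0.7956 - 1.6540 = 0.0367 bits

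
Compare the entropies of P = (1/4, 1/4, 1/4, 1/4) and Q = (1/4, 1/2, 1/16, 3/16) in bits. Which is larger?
P

Computing entropies in bits:
H(P) = 2.0000
H(Q) = 1.7028

Distribution P has higher entropy.

Intuition: The distribution closer to uniform (more spread out) has higher entropy.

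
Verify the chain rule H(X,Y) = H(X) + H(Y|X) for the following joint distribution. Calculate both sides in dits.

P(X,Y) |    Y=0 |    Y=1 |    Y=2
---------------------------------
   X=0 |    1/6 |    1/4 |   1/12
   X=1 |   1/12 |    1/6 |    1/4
H(X,Y) = 0.7403, H(X) = 0.3010, H(Y|X) = 0.4392 (all in dits)

Chain rule: H(X,Y) = H(X) + H(Y|X)

Left side — joint entropy directly:
H(X,Y) = -Σ p(x,y) log p(x,y) = 0.7403 dits

Right side — compute H(Y|X) from the conditional distributions:
P(X) = (1/2, 1/2), so H(X) = 0.3010 dits
H(Y|X) = Σ_x P(X=x) · H(Y|X=x):
  P(Y|X=0) = (1/3, 1/2, 1/6), H(Y|X=0) = 0.4392, weight P(X=0) = 1/2
  P(Y|X=1) = (1/6, 1/3, 1/2), H(Y|X=1) = 0.4392, weight P(X=1) = 1/2
H(Y|X) = 0.4392 dits

H(X) + H(Y|X) = 0.3010 + 0.4392 = 0.7403 dits

Both sides equal 0.7403 dits. ✓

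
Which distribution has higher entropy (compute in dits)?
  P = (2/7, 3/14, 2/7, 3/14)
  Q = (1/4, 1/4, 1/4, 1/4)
Q

Computing entropies in dits:
H(P) = 0.5976
H(Q) = 0.6021

Distribution Q has higher entropy.

Intuition: The distribution closer to uniform (more spread out) has higher entropy.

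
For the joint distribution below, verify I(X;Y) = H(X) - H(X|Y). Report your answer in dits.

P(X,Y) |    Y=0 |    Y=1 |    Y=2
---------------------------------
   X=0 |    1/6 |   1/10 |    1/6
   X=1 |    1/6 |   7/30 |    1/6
I(X;Y) = 0.0080 dits

Mutual information has multiple equivalent forms:
- I(X;Y) = H(X) - H(X|Y)
- I(X;Y) = H(Y) - H(Y|X)
- I(X;Y) = H(X) + H(Y) - H(X,Y)

Computing all quantities:
H(X) = 0.2972, H(Y) = 0.4771, H(X,Y) = 0.7662
H(X|Y) = 0.2891, H(Y|X) = 0.4691

Verification:
H(X) - H(X|Y) = 0.2972 - 0.2891 = 0.0080
H(Y) - H(Y|X) = 0.4771 - 0.4691 = 0.0080
H(X) + H(Y) - H(X,Y) = 0.2972 + 0.4771 - 0.7662 = 0.0080

All forms give I(X;Y) = 0.0080 dits. ✓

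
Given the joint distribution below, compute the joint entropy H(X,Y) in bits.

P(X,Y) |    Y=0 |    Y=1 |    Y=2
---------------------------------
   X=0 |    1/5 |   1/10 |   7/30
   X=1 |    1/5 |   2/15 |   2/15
2.5260 bits

Joint entropy is H(X,Y) = -Σ_{x,y} p(x,y) log p(x,y).

Summing over all non-zero entries:
H(X,Y) = -[1/5·log_2(1/5) + 1/10·log_2(1/10) + 7/30·log_2(7/30) + 1/5·log_2(1/5) + 2/15·log_2(2/15) + 2/15·log_2(2/15)]
H(X,Y) = 2.5260 bits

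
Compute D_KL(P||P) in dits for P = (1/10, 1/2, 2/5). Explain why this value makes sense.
0.0000 dits

KL divergence satisfies the Gibbs inequality: D_KL(P||Q) ≥ 0 for all distributions P, Q.

D_KL(P||Q) = Σ p(x) log(p(x)/q(x))
Each term is p(x) × log_10(p(x)/p(x)) = p(x) × log_10(1) = 0, so the sum is 0.
D_KL(P||Q) = 0.0000 dits

When P = Q, the KL divergence is exactly 0, as there is no 'divergence' between identical distributions.

This non-negativity is a fundamental property: relative entropy cannot be negative because it measures how different Q is from P.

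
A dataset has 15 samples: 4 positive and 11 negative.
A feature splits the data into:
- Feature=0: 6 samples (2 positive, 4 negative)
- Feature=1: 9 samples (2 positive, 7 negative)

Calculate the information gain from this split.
0.0108 bits

Information Gain = H(Y) - H(Y|Feature)

Before split:
P(positive) = 4/15 = 0.2667
H(Y) = 0.8366 bits

After split:
Feature=0: H = 0.9183 bits (weight = 6/15)
Feature=1: H = 0.7642 bits (weight = 9/15)
H(Y|Feature) = (6/15)×0.9183 + (9/15)×0.7642 = 0.8258 bits

Information Gain = 0.8366 - 0.8258 = 0.0108 bits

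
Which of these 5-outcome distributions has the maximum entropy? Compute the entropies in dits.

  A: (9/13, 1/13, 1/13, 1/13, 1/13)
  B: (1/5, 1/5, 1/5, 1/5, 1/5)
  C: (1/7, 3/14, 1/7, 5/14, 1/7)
B

For a discrete distribution over n outcomes, entropy is maximized by the uniform distribution.

Computing entropies:
H(A) = 0.4533 dits
H(B) = 0.6990 dits
H(C) = 0.6652 dits

The uniform distribution (where all probabilities equal 1/5) achieves the maximum entropy of log_10(5) = 0.6990 dits.

Distribution B has the highest entropy.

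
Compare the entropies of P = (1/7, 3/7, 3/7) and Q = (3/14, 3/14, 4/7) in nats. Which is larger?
P

Computing entropies in nats:
H(P) = 1.0042
H(Q) = 0.9800

Distribution P has higher entropy.

Intuition: The distribution closer to uniform (more spread out) has higher entropy.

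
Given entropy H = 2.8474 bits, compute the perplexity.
7.1970

Perplexity is 2^H (or exp(H) for natural log).

H = 2.8474 bits
Perplexity = 2^2.8474 = 7.1970

Interpretation: The model's uncertainty is equivalent to choosing uniformly among 7.2 options.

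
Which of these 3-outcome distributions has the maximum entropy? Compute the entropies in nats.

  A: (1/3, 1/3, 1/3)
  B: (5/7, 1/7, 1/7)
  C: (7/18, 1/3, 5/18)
A

For a discrete distribution over n outcomes, entropy is maximized by the uniform distribution.

Computing entropies:
H(A) = 1.0986 nats
H(B) = 0.7963 nats
H(C) = 1.0893 nats

The uniform distribution (where all probabilities equal 1/3) achieves the maximum entropy of log_e(3) = 1.0986 nats.

Distribution A has the highest entropy.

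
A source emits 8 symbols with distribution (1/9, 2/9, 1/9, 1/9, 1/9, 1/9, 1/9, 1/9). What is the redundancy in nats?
0.0362 nats

Redundancy measures how far a source is from maximum entropy:
R = H_max - H(X)

Maximum entropy for 8 symbols: H_max = log_e(8) = 2.0794 nats
Actual entropy: H(X) = 2.0432 nats
Redundancy: R = 2.0794 - 2.0432 = 0.0362 nats

This redundancy represents potential for compression: the source could be compressed by 0.0362 nats per symbol.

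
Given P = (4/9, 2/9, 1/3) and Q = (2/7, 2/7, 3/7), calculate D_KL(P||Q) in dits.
0.0246 dits

KL divergence: D_KL(P||Q) = Σ p(x) log(p(x)/q(x))

Computing term by term:
  x=0: 4/9 × log_10[(4/9)/(2/7)] = 4/9 × 0.1919 = 0.0853
  x=1: 2/9 × log_10[(2/9)/(2/7)] = 2/9 × -0.1091 = -0.0243
  x=2: 1/3 × log_10[(1/3)/(3/7)] = 1/3 × -0.1091 = -0.0364

D_KL(P||Q) = 0.0246 dits

Note: KL divergence is always non-negative and equals 0 iff P = Q.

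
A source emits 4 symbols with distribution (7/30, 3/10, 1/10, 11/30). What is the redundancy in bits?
0.1261 bits

Redundancy measures how far a source is from maximum entropy:
R = H_max - H(X)

Maximum entropy for 4 symbols: H_max = log_2(4) = 2.0000 bits
Actual entropy: H(X) = 1.8739 bits
Redundancy: R = 2.0000 - 1.8739 = 0.1261 bits

This redundancy represents potential for compression: the source could be compressed by 0.1261 bits per symbol.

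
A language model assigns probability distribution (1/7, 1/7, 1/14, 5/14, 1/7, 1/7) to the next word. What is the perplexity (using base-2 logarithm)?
5.3025

Perplexity is 2^H (or exp(H) for natural log).

First, H = -Σ p log p = 2.4067 bits
Perplexity = 2^2.4067 = 5.3025

Interpretation: The model's uncertainty is equivalent to choosing uniformly among 5.3 options.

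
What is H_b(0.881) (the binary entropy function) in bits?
0.5265 bits

The binary entropy function is:
H(p) = -p log(p) - (1-p) log(1-p)

H(0.881) = -0.881 × log_2(0.881) - 0.119 × log_2(0.119)
H(0.881) = 0.5265 bits

Note: Binary entropy is maximized at p=0.5 (H=1 bit) and minimized at p=0 or p=1 (H=0).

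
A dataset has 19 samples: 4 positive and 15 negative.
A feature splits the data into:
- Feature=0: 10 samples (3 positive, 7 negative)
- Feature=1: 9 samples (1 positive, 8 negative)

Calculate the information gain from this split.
0.0403 bits

Information Gain = H(Y) - H(Y|Feature)

Before split:
P(positive) = 4/19 = 0.2105
H(Y) = 0.7425 bits

After split:
Feature=0: H = 0.8813 bits (weight = 10/19)
Feature=1: H = 0.5033 bits (weight = 9/19)
H(Y|Feature) = (10/19)×0.8813 + (9/19)×0.5033 = 0.7022 bits

Information Gain = 0.7425 - 0.7022 = 0.0403 bits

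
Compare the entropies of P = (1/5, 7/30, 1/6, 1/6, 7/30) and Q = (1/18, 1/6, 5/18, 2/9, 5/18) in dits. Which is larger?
P

Computing entropies in dits:
H(P) = 0.6941
H(Q) = 0.6536

Distribution P has higher entropy.

Intuition: The distribution closer to uniform (more spread out) has higher entropy.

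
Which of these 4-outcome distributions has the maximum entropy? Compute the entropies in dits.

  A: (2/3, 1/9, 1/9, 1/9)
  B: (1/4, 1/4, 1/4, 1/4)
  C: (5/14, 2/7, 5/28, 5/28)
B

For a discrete distribution over n outcomes, entropy is maximized by the uniform distribution.

Computing entropies:
H(A) = 0.4355 dits
H(B) = 0.6021 dits
H(C) = 0.5824 dits

The uniform distribution (where all probabilities equal 1/4) achieves the maximum entropy of log_10(4) = 0.6021 dits.

Distribution B has the highest entropy.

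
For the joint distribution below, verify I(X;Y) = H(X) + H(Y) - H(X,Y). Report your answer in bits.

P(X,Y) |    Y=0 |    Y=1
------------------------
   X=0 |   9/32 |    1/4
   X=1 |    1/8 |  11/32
I(X;Y) = 0.0524 bits

Mutual information has multiple equivalent forms:
- I(X;Y) = H(X) - H(X|Y)
- I(X;Y) = H(Y) - H(Y|X)
- I(X;Y) = H(X) + H(Y) - H(X,Y)

Computing all quantities:
H(X) = 0.9972, H(Y) = 0.9745, H(X,Y) = 1.9193
H(X|Y) = 0.9448, H(Y|X) = 0.9221

Verification:
H(X) - H(X|Y) = 0.9972 - 0.9448 = 0.0524
H(Y) - H(Y|X) = 0.9745 - 0.9221 = 0.0524
H(X) + H(Y) - H(X,Y) = 0.9972 + 0.9745 - 1.9193 = 0.0524

All forms give I(X;Y) = 0.0524 bits. ✓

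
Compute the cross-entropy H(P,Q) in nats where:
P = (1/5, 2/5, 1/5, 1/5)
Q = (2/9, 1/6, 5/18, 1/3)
1.4934 nats

Cross-entropy: H(P,Q) = -Σ p(x) log q(x)

Alternatively: H(P,Q) = H(P) + D_KL(P||Q)
H(P) = 1.3322 nats
D_KL(P||Q) = 0.1612 nats

H(P,Q) = 1.3322 + 0.1612 = 1.4934 nats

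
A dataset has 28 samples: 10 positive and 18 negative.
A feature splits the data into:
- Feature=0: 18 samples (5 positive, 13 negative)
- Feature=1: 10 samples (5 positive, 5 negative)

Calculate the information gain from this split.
0.0352 bits

Information Gain = H(Y) - H(Y|Feature)

Before split:
P(positive) = 10/28 = 0.3571
H(Y) = 0.9403 bits

After split:
Feature=0: H = 0.8524 bits (weight = 18/28)
Feature=1: H = 1.0000 bits (weight = 10/28)
H(Y|Feature) = (18/28)×0.8524 + (10/28)×1.0000 = 0.9051 bits

Information Gain = 0.9403 - 0.9051 = 0.0352 bits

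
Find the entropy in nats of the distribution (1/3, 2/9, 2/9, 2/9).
1.3689 nats

Shannon entropy is H(X) = -Σ p(x) log p(x).

For P = (1/3, 2/9, 2/9, 2/9):
H = -1/3 × log_e(1/3) -2/9 × log_e(2/9) -2/9 × log_e(2/9) -2/9 × log_e(2/9)
H = 1.3689 nats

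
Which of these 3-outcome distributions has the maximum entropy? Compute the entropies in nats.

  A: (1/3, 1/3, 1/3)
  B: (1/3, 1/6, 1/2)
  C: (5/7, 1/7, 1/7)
A

For a discrete distribution over n outcomes, entropy is maximized by the uniform distribution.

Computing entropies:
H(A) = 1.0986 nats
H(B) = 1.0114 nats
H(C) = 0.7963 nats

The uniform distribution (where all probabilities equal 1/3) achieves the maximum entropy of log_e(3) = 1.0986 nats.

Distribution A has the highest entropy.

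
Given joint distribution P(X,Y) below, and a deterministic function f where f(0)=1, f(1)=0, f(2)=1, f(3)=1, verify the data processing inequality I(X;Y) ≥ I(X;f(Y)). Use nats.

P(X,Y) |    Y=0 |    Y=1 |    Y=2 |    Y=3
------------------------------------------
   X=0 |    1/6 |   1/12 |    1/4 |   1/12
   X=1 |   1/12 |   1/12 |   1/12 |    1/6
I(X;Y) = 0.0580, I(X;f(Y)) = 0.0028, inequality holds: 0.0580 ≥ 0.0028

Data Processing Inequality: For any Markov chain X → Y → Z, we have I(X;Y) ≥ I(X;Z).

Here Z = f(Y) is a deterministic function of Y, forming X → Y → Z.

Original I(X;Y) = 0.0580 nats

After applying f:
P(X,Z) where Z=f(Y):
- P(X,Z=0) = P(X,Y=1)
- P(X,Z=1) = P(X,Y=0) + P(X,Y=2) + P(X,Y=3)

I(X;Z) = I(X;f(Y)) = 0.0028 nats

Verification: 0.0580 ≥ 0.0028 ✓

Information cannot be created by processing; the function f can only lose information about X.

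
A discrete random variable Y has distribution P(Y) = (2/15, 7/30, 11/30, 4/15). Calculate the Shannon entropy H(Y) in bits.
1.9167 bits

Shannon entropy is H(X) = -Σ p(x) log p(x).

For P = (2/15, 7/30, 11/30, 4/15):
H = -2/15 × log_2(2/15) -7/30 × log_2(7/30) -11/30 × log_2(11/30) -4/15 × log_2(4/15)
H = 1.9167 bits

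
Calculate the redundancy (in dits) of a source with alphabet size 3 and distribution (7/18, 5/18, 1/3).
0.0040 dits

Redundancy measures how far a source is from maximum entropy:
R = H_max - H(X)

Maximum entropy for 3 symbols: H_max = log_10(3) = 0.4771 dits
Actual entropy: H(X) = 0.4731 dits
Redundancy: R = 0.4771 - 0.4731 = 0.0040 dits

This redundancy represents potential for compression: the source could be compressed by 0.0040 dits per symbol.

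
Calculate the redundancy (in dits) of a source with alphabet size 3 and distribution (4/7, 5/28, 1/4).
0.0541 dits

Redundancy measures how far a source is from maximum entropy:
R = H_max - H(X)

Maximum entropy for 3 symbols: H_max = log_10(3) = 0.4771 dits
Actual entropy: H(X) = 0.4230 dits
Redundancy: R = 0.4771 - 0.4230 = 0.0541 dits

This redundancy represents potential for compression: the source could be compressed by 0.0541 dits per symbol.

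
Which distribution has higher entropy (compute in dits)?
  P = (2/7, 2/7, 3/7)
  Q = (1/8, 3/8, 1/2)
P

Computing entropies in dits:
H(P) = 0.4686
H(Q) = 0.4231

Distribution P has higher entropy.

Intuition: The distribution closer to uniform (more spread out) has higher entropy.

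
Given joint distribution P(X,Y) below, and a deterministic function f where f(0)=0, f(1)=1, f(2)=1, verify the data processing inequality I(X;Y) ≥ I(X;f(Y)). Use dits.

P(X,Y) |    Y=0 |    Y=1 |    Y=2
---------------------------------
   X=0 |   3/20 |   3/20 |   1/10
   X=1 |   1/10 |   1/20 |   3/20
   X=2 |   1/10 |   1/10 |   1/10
I(X;Y) = 0.0131, I(X;f(Y)) = 0.0004, inequality holds: 0.0131 ≥ 0.0004

Data Processing Inequality: For any Markov chain X → Y → Z, we have I(X;Y) ≥ I(X;Z).

Here Z = f(Y) is a deterministic function of Y, forming X → Y → Z.

Original I(X;Y) = 0.0131 dits

After applying f:
P(X,Z) where Z=f(Y):
- P(X,Z=0) = P(X,Y=0)
- P(X,Z=1) = P(X,Y=1) + P(X,Y=2)

I(X;Z) = I(X;f(Y)) = 0.0004 dits

Verification: 0.0131 ≥ 0.0004 ✓

Information cannot be created by processing; the function f can only lose information about X.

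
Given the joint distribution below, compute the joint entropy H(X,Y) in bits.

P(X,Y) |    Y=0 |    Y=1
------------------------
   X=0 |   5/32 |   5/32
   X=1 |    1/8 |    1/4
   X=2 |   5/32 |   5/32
2.5488 bits

Joint entropy is H(X,Y) = -Σ_{x,y} p(x,y) log p(x,y).

Summing over all non-zero entries:
H(X,Y) = -[5/32·log_2(5/32) + 5/32·log_2(5/32) + 1/8·log_2(1/8) + 1/4·log_2(1/4) + 5/32·log_2(5/32) + 5/32·log_2(5/32)]
H(X,Y) = 2.5488 bits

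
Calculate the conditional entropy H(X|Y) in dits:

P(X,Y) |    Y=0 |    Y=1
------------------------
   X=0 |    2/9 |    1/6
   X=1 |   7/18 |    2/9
0.2893 dits

Using the chain rule: H(X|Y) = H(X,Y) - H(Y)

First, compute H(X,Y) = 0.5795 dits

Marginal P(Y) = (11/18, 7/18)
H(Y) = 0.2902 dits

H(X|Y) = H(X,Y) - H(Y) = 0.5795 - 0.2902 = 0.2893 dits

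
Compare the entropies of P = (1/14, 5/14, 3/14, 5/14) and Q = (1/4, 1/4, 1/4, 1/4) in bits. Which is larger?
Q

Computing entropies in bits:
H(P) = 1.8092
H(Q) = 2.0000

Distribution Q has higher entropy.

Intuition: The distribution closer to uniform (more spread out) has higher entropy.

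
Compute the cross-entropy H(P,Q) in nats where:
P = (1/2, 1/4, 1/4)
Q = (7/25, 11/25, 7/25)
1.1600 nats

Cross-entropy: H(P,Q) = -Σ p(x) log q(x)

Alternatively: H(P,Q) = H(P) + D_KL(P||Q)
H(P) = 1.0397 nats
D_KL(P||Q) = 0.1202 nats

H(P,Q) = 1.0397 + 0.1202 = 1.1600 nats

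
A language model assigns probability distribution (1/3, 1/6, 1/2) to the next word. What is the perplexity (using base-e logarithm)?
2.7495

Perplexity is e^H (or exp(H) for natural log).

First, H = -Σ p log p = 1.0114 nats
Perplexity = e^1.0114 = 2.7495

Interpretation: The model's uncertainty is equivalent to choosing uniformly among 2.7 options.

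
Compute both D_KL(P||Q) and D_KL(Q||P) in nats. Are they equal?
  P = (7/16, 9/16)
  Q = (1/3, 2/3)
D_KL(P||Q) = 0.0234, D_KL(Q||P) = 0.0226

KL divergence is not symmetric: D_KL(P||Q) ≠ D_KL(Q||P) in general.

D_KL(P||Q) = 0.0234 nats
D_KL(Q||P) = 0.0226 nats

No, they are not equal!

This asymmetry is why KL divergence is not a true distance metric.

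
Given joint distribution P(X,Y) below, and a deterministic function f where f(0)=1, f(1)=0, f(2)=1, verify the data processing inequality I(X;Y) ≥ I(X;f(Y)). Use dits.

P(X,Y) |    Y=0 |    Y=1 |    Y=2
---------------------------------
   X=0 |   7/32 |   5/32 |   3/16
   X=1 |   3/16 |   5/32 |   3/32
I(X;Y) = 0.0040, I(X;f(Y)) = 0.0016, inequality holds: 0.0040 ≥ 0.0016

Data Processing Inequality: For any Markov chain X → Y → Z, we have I(X;Y) ≥ I(X;Z).

Here Z = f(Y) is a deterministic function of Y, forming X → Y → Z.

Original I(X;Y) = 0.0040 dits

After applying f:
P(X,Z) where Z=f(Y):
- P(X,Z=0) = P(X,Y=1)
- P(X,Z=1) = P(X,Y=0) + P(X,Y=2)

I(X;Z) = I(X;f(Y)) = 0.0016 dits

Verification: 0.0040 ≥ 0.0016 ✓

Information cannot be created by processing; the function f can only lose information about X.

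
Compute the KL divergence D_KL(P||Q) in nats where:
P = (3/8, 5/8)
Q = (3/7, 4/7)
0.0059 nats

KL divergence: D_KL(P||Q) = Σ p(x) log(p(x)/q(x))

Computing term by term:
  x=0: 3/8 × log_e[(3/8)/(3/7)] = 3/8 × -0.1335 = -0.0501
  x=1: 5/8 × log_e[(5/8)/(4/7)] = 5/8 × 0.0896 = 0.0560

D_KL(P||Q) = 0.0059 nats

Note: KL divergence is always non-negative and equals 0 iff P = Q.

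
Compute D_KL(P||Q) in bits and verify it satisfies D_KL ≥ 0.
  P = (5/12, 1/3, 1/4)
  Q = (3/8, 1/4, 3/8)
0.0554 bits

KL divergence satisfies the Gibbs inequality: D_KL(P||Q) ≥ 0 for all distributions P, Q.

D_KL(P||Q) = Σ p(x) log(p(x)/q(x))
Term by term:
  x=0: 5/12 × log_2[(5/12)/(3/8)] = 0.0633
  x=1: 1/3 × log_2[(1/3)/(1/4)] = 0.1383
  x=2: 1/4 × log_2[(1/4)/(3/8)] = -0.1462
D_KL(P||Q) = 0.0554 bits

D_KL(P||Q) = 0.0554 ≥ 0 ✓

This non-negativity is a fundamental property: relative entropy cannot be negative because it measures how different Q is from P.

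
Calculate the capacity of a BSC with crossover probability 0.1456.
0.4013 bits

For a binary symmetric channel (BSC) with error probability p:
Capacity C = 1 - H(p) bits per symbol

where H(p) = -p log₂(p) - (1-p) log₂(1-p) is the binary entropy function.

H(0.1456) = 0.5987 bits
C = 1 - 0.5987 = 0.4013 bits per symbol

This means we can reliably transmit up to 0.4013 bits of information per channel use.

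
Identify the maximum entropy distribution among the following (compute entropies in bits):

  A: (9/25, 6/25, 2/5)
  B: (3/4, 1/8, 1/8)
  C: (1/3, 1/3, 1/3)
C

For a discrete distribution over n outcomes, entropy is maximized by the uniform distribution.

Computing entropies:
H(A) = 1.5535 bits
H(B) = 1.0613 bits
H(C) = 1.5850 bits

The uniform distribution (where all probabilities equal 1/3) achieves the maximum entropy of log_2(3) = 1.5850 bits.

Distribution C has the highest entropy.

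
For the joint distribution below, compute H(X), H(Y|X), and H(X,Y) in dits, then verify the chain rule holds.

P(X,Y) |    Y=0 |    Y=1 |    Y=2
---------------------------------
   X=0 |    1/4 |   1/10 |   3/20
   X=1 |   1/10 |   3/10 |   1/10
H(X,Y) = 0.7310, H(X) = 0.3010, H(Y|X) = 0.4299 (all in dits)

Chain rule: H(X,Y) = H(X) + H(Y|X)

Left side — joint entropy directly:
H(X,Y) = -Σ p(x,y) log p(x,y) = 0.7310 dits

Right side — compute H(Y|X) from the conditional distributions:
P(X) = (1/2, 1/2), so H(X) = 0.3010 dits
H(Y|X) = Σ_x P(X=x) · H(Y|X=x):
  P(Y|X=0) = (1/2, 1/5, 3/10), H(Y|X=0) = 0.4472, weight P(X=0) = 1/2
  P(Y|X=1) = (1/5, 3/5, 1/5), H(Y|X=1) = 0.4127, weight P(X=1) = 1/2
H(Y|X) = 0.4299 dits

H(X) + H(Y|X) = 0.3010 + 0.4299 = 0.7310 dits

Both sides equal 0.7310 dits. ✓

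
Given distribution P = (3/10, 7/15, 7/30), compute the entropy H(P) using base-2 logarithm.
1.5241 bits

Shannon entropy is H(X) = -Σ p(x) log p(x).

For P = (3/10, 7/15, 7/30):
H = -3/10 × log_2(3/10) -7/15 × log_2(7/15) -7/30 × log_2(7/30)
H = 1.5241 bits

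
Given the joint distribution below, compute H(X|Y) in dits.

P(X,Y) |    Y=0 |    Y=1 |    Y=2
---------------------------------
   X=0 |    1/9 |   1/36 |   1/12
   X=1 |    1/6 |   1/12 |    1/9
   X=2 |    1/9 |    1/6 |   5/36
0.4466 dits

Using the chain rule: H(X|Y) = H(X,Y) - H(Y)

First, compute H(X,Y) = 0.9196 dits

Marginal P(Y) = (7/18, 5/18, 1/3)
H(Y) = 0.4731 dits

H(X|Y) = H(X,Y) - H(Y) = 0.9196 - 0.4731 = 0.4466 dits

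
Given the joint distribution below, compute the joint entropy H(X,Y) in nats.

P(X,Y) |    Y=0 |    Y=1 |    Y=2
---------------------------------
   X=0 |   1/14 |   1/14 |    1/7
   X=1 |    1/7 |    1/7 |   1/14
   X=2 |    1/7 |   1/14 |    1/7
2.1440 nats

Joint entropy is H(X,Y) = -Σ_{x,y} p(x,y) log p(x,y).

Summing over all non-zero entries:
H(X,Y) = -[1/14·log_e(1/14) + 1/14·log_e(1/14) + 1/7·log_e(1/7) + 1/7·log_e(1/7) + 1/7·log_e(1/7) + 1/14·log_e(1/14) + 1/7·log_e(1/7) + 1/14·log_e(1/14) + 1/7·log_e(1/7)]
H(X,Y) = 2.1440 nats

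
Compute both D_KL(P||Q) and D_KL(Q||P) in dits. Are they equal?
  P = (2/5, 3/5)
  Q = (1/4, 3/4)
D_KL(P||Q) = 0.0235, D_KL(Q||P) = 0.0217

KL divergence is not symmetric: D_KL(P||Q) ≠ D_KL(Q||P) in general.

D_KL(P||Q) = 0.0235 dits
D_KL(Q||P) = 0.0217 dits

No, they are not equal!

This asymmetry is why KL divergence is not a true distance metric.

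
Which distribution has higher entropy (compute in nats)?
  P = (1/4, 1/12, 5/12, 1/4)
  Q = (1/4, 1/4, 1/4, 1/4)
Q

Computing entropies in nats:
H(P) = 1.2650
H(Q) = 1.3863

Distribution Q has higher entropy.

Intuition: The distribution closer to uniform (more spread out) has higher entropy.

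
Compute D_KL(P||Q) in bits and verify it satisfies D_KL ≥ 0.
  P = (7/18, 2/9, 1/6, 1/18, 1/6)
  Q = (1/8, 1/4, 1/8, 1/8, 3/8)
0.4082 bits

KL divergence satisfies the Gibbs inequality: D_KL(P||Q) ≥ 0 for all distributions P, Q.

D_KL(P||Q) = Σ p(x) log(p(x)/q(x))
Term by term:
  x=0: 7/18 × log_2[(7/18)/(1/8)] = 0.6368
  x=1: 2/9 × log_2[(2/9)/(1/4)] = -0.0378
  x=2: 1/6 × log_2[(1/6)/(1/8)] = 0.0692
  x=3: 1/18 × log_2[(1/18)/(1/8)] = -0.0650
  x=4: 1/6 × log_2[(1/6)/(3/8)] = -0.1950
D_KL(P||Q) = 0.4082 bits

D_KL(P||Q) = 0.4082 ≥ 0 ✓

This non-negativity is a fundamental property: relative entropy cannot be negative because it measures how different Q is from P.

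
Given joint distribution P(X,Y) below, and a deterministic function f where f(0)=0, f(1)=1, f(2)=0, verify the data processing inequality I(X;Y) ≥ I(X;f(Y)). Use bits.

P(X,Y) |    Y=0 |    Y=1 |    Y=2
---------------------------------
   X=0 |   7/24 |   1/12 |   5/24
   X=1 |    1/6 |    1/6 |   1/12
I(X;Y) = 0.0651, I(X;f(Y)) = 0.0616, inequality holds: 0.0651 ≥ 0.0616

Data Processing Inequality: For any Markov chain X → Y → Z, we have I(X;Y) ≥ I(X;Z).

Here Z = f(Y) is a deterministic function of Y, forming X → Y → Z.

Original I(X;Y) = 0.0651 bits

After applying f:
P(X,Z) where Z=f(Y):
- P(X,Z=0) = P(X,Y=0) + P(X,Y=2)
- P(X,Z=1) = P(X,Y=1)

I(X;Z) = I(X;f(Y)) = 0.0616 bits

Verification: 0.0651 ≥ 0.0616 ✓

Information cannot be created by processing; the function f can only lose information about X.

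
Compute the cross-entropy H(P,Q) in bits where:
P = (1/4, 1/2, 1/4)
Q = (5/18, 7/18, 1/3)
1.5395 bits

Cross-entropy: H(P,Q) = -Σ p(x) log q(x)

Alternatively: H(P,Q) = H(P) + D_KL(P||Q)
H(P) = 1.5000 bits
D_KL(P||Q) = 0.0395 bits

H(P,Q) = 1.5000 + 0.0395 = 1.5395 bits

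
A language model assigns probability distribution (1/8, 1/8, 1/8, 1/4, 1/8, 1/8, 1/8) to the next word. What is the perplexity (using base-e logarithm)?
6.7272

Perplexity is e^H (or exp(H) for natural log).

First, H = -Σ p log p = 1.9062 nats
Perplexity = e^1.9062 = 6.7272

Interpretation: The model's uncertainty is equivalent to choosing uniformly among 6.7 options.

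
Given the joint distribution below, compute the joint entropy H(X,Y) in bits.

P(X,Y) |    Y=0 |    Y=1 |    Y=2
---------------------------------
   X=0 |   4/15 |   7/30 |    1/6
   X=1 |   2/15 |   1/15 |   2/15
2.4649 bits

Joint entropy is H(X,Y) = -Σ_{x,y} p(x,y) log p(x,y).

Summing over all non-zero entries:
H(X,Y) = -[4/15·log_2(4/15) + 7/30·log_2(7/30) + 1/6·log_2(1/6) + 2/15·log_2(2/15) + 1/15·log_2(1/15) + 2/15·log_2(2/15)]
H(X,Y) = 2.4649 bits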